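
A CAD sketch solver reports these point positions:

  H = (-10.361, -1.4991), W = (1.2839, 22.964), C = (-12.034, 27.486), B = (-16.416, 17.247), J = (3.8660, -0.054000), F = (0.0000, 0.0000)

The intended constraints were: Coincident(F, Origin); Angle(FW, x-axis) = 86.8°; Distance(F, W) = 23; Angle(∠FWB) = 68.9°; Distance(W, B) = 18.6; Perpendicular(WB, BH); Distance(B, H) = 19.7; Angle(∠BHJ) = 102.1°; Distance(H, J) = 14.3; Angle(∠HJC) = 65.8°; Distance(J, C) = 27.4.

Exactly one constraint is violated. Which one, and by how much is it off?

Distance(J, C) = 27.4 — off by 4.40.

F = (0.00, 0.00) ✓; FW at 86.80° ✓; |FW| = 23.00 ✓; ∠FWB = 68.90° ✓; |WB| = 18.60 ✓; ∠(WB, BH) = 90.00° ✓; |BH| = 19.70 ✓; ∠BHJ = 102.1° ✓; |HJ| = 14.30 ✓; ∠HJC = 65.80° ✓; |JC| = 31.80 ✗.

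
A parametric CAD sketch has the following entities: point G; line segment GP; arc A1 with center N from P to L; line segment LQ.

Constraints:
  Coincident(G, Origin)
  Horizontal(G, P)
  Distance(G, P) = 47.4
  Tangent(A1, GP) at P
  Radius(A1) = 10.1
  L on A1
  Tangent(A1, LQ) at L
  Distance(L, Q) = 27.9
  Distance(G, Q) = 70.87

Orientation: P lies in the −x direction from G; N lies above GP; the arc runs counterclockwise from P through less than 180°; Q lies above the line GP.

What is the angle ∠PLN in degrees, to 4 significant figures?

21.78°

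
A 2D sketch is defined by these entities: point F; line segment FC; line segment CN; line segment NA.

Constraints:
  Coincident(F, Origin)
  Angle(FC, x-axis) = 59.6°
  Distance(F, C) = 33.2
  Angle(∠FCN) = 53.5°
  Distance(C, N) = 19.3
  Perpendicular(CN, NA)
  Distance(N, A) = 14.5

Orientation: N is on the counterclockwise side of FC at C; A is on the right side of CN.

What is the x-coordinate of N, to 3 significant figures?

-2.39

F is at the origin; FC runs at 59.6° with length 33.2, so C = 33.2·(cos 59.6°, sin 59.6°) = (16.8, 28.6). ∠FCN = 53.5°, so CN runs at 59.6° + (180° − 53.5°) = 186° from the x-axis; with |CN| = 19.3, N = C + 19.3·(cos 186°, sin 186°) = (-2.39, 26.6). So N.x = -2.39.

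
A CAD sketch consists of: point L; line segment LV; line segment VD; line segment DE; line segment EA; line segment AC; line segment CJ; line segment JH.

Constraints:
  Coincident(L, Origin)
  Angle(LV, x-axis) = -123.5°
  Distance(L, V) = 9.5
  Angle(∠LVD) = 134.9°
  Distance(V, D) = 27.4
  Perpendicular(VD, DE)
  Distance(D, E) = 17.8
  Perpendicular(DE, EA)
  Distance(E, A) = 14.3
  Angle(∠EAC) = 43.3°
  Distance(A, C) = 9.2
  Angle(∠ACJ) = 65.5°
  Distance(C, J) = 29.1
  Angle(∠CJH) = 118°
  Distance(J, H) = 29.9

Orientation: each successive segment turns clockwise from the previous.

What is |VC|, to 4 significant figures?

22.89

L is at the origin; LV runs at -123.5° with length 9.5, so V = (-5.243, -7.922). ∠LVD = 134.9° gives VD at -168.6° from the x-axis; with |VD| = 27.4, D = (-32.10, -13.34). VD is perpendicular to DE, so DE runs at 101.4°; with |DE| = 17.8, E = (-35.62, 4.111). The perpendicularity gives EA at right angles to DE, so EA runs at 11.40°; with |EA| = 14.3, A = (-21.60, 6.938). ∠EAC = 43.3° gives AC at -125.3° from the x-axis; with |AC| = 9.2, C = (-26.92, -0.5709). Then |VC| = |C − V| = 22.89.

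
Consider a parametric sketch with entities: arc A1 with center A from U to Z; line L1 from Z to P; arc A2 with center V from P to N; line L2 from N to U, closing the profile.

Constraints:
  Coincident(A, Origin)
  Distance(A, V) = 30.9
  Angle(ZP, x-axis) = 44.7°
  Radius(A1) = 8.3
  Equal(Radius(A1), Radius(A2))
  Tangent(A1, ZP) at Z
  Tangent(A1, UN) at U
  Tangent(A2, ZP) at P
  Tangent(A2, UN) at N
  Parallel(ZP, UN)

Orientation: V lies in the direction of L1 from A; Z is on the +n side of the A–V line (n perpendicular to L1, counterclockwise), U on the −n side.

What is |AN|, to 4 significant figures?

32.00

The slot axis is L1's direction at 44.7°, so u = (cos 44.7°, sin 44.7°) = (0.7108, 0.7034) and n = (−sin 44.7°, cos 44.7°) = (-0.7034, 0.7108). A is at the origin and V lies 30.9 along u from A, so V = 30.9·u = (21.96, 21.73). Tangency of A1 to both parallel lines with radius 8.3 puts Z and U at A ± 8.3·n: Z = (-5.838, 5.900), U = (5.838, -5.900). Equal radii place P and N the same way about V: P = V + 8.3·n = (16.13, 27.63), N = V − 8.3·n = (27.80, 15.84). Then |AN| = |N − A| = 32.00.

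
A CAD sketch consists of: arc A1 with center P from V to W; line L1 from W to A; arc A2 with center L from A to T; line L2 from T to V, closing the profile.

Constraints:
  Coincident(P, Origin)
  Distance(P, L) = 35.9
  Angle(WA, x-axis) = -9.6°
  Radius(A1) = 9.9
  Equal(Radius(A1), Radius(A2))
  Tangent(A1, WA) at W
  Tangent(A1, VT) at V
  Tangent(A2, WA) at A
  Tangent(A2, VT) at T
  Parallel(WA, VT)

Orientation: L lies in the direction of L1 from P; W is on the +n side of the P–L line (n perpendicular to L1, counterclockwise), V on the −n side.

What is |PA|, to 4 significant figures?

37.24

Tangency of A1 to both parallel lines with radius 9.9 puts W and V at P ± 9.9·n: W = (1.651, 9.761), V = (-1.651, -9.761). Equal radii place A and T the same way about L: A = L + 9.9·n = (37.05, 3.774), T = L − 9.9·n = (33.75, -15.75). Then |PA| = |A − P| = 37.24.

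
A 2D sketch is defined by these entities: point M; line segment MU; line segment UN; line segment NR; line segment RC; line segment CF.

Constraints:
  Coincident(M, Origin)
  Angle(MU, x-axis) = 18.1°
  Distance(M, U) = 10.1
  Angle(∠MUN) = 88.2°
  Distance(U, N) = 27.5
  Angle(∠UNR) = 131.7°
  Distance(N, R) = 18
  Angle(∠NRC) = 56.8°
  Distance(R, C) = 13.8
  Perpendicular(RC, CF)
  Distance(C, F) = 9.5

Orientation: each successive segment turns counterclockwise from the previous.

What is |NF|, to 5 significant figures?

6.8182

M is at the origin; MU runs at 18.1° with length 10.1, so U = (9.6002, 3.1378). ∠MUN = 88.2° gives UN at 109.90° from the x-axis; with |UN| = 27.5, N = (0.23977, 28.996). ∠UNR = 131.7° gives NR at 158.20° from the x-axis; with |NR| = 18.0, R = (-16.473, 35.680). ∠NRC = 56.8° gives RC at -78.600° from the x-axis; with |RC| = 13.8, C = (-13.745, 22.153). The perpendicularity gives CF at right angles to RC, so CF runs at 11.400°; with |CF| = 9.5, F = (-4.4327, 24.030). Then |NF| = |F − N| = 6.8182.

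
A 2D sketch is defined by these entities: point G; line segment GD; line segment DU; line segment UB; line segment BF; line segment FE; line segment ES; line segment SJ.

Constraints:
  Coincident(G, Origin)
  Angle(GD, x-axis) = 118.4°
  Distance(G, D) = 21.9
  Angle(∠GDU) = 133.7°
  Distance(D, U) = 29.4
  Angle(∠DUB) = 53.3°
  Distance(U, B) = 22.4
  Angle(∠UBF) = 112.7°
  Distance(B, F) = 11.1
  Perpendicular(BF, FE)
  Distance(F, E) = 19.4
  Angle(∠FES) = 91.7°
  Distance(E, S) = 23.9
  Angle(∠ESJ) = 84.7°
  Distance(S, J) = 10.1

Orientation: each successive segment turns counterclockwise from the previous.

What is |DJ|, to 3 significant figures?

32.2

G is at the origin; GD runs at 118.4° with length 21.9, so D = (-10.4, 19.3). ∠GDU = 133.7° gives DU at 165° from the x-axis; with |DU| = 29.4, U = (-38.8, 27.0). ∠DUB = 53.3° gives UB at -68.6° from the x-axis; with |UB| = 22.4, B = (-30.6, 6.17). ∠UBF = 112.7° gives BF at -1.30° from the x-axis; with |BF| = 11.1, F = (-19.5, 5.91). The perpendicularity gives FE at right angles to BF, so FE runs at 88.7°; with |FE| = 19.4, E = (-19.1, 25.3). ∠FES = 91.7° gives ES at 177° from the x-axis; with |ES| = 23.9, S = (-42.9, 26.6). ∠ESJ = 84.7° gives SJ at -87.7° from the x-axis; with |SJ| = 10.1, J = (-42.5, 16.5). Then |DJ| = |J − D| = 32.2.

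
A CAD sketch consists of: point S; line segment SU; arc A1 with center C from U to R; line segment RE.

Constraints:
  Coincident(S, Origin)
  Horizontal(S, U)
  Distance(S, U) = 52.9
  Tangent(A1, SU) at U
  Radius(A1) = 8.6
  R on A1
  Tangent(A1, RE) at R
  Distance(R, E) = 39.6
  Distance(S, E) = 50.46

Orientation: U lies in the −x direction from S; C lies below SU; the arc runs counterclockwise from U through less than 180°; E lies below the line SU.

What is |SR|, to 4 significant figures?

60.50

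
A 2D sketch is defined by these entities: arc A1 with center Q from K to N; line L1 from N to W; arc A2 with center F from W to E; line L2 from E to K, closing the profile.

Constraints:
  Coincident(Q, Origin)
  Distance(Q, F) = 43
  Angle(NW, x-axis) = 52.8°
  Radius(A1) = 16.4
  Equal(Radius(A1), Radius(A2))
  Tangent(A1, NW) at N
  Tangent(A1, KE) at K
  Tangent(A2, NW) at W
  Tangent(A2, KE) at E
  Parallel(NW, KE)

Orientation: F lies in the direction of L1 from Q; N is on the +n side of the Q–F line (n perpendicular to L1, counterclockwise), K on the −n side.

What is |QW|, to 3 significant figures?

46.0

Tangency of A1 to both parallel lines with radius 16.4 puts N and K at Q ± 16.4·n: N = (-13.1, 9.92), K = (13.1, -9.92). Equal radii place W and E the same way about F: W = F + 16.4·n = (12.9, 44.2), E = F − 16.4·n = (39.1, 24.3). Then |QW| = |W − Q| = 46.0.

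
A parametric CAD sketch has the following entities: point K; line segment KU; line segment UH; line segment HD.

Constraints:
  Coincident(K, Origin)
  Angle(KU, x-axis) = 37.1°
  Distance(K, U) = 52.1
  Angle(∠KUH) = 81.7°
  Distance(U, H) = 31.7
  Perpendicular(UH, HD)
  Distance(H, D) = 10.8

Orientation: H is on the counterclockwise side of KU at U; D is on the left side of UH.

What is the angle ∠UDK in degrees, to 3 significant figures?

78.1°

K is at the origin; KU runs at 37.1° with length 52.1, so U = 52.1·(cos 37.1°, sin 37.1°) = (41.6, 31.4). ∠KUH = 81.7°, so UH runs at 37.1° + (180° − 81.7°) = 135° from the x-axis; with |UH| = 31.7, H = U + 31.7·(cos 135°, sin 135°) = (19.0, 53.7). UH ⟂ HD; with |HD| = 10.8 on the left of UH, D = H + 10.8·(-0.702, -0.712) = (11.4, 46.0). Then cos ∠UDK = DU·DK / (|DU||DK|), giving 78.1°.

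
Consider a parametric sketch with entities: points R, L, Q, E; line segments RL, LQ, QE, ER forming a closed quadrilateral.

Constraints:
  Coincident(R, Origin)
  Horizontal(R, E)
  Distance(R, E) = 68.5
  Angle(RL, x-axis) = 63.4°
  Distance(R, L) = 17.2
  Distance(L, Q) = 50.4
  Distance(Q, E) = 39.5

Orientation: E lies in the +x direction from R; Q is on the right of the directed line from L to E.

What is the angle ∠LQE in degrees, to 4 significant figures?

87.59°

R is at the origin; RE is horizontal with |RE| = 68.5 and E in +x, so E = (68.5, 0). RL runs at 63.4° with |RL| = 17.2, so L = (7.701, 15.38). Q is determined by |LQ| = 50.4 and |QE| = 39.5 together: it lies at the intersection of circle(L, 50.4) and circle(E, 39.5). With |LE| = 62.71, the foot of the radical line on LE is 39.17 from L and the perpendicular offset is √(50.4² − 39.17²) = 31.72. Taking the right-of-LE solution: Q = (37.90, -24.97).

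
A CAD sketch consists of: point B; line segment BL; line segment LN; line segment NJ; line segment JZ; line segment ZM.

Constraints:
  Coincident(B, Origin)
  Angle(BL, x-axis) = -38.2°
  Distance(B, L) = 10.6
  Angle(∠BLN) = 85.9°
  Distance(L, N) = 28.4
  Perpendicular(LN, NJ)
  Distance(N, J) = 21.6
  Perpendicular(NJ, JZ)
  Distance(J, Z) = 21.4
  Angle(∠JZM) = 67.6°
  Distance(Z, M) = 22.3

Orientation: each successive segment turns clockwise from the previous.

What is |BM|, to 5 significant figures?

17.585

B is at the origin; BL runs at -38.2° with length 10.6, so L = (8.3301, -6.5551). ∠BLN = 85.9° gives LN at -132.30° from the x-axis; with |LN| = 28.4, N = (-10.783, -27.561). The perpendicularity gives NJ at right angles to LN, so NJ runs at 137.70°; with |NJ| = 21.6, J = (-26.760, -13.024). NJ ⟂ JZ, so JZ runs at 47.700°; with |JZ| = 21.4, Z = (-12.357, 2.8045). ∠JZM = 67.6° gives ZM at -64.700° from the x-axis; with |ZM| = 22.3, M = (-2.8270, -17.357). Then |BM| = |M − B| = 17.585.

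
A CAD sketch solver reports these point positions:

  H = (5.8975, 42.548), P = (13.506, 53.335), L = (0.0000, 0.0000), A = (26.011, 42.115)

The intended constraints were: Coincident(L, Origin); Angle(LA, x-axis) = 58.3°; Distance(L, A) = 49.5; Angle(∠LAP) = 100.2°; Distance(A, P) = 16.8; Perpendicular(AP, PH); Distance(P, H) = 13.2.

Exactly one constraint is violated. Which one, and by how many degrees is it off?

Perpendicular(AP, PH) — off by 6.70°.

L = (0.00, 0.00) ✓; LA at 58.30° ✓; |LA| = 49.50 ✓; ∠LAP = 100.2° ✓; |AP| = 16.80 ✓; ∠(AP, PH) = 96.70° ✗; |PH| = 13.20 ✓.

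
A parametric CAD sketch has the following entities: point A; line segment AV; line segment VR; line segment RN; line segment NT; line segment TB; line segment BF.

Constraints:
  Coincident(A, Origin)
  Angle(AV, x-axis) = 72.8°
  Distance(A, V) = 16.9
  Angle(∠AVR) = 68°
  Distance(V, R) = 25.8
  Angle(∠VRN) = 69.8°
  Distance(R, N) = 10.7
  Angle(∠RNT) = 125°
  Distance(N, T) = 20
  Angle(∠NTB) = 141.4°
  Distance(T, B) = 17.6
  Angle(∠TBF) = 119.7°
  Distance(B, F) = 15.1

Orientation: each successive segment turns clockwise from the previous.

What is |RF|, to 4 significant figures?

41.28

∠NTB = 141.4° gives TB at 117.0° from the x-axis; with |TB| = 17.6, B = (-10.42, 18.33). ∠TBF = 119.7° gives BF at 56.70° from the x-axis; with |BF| = 15.1, F = (-2.133, 30.96). Then |RF| = |F − R| = 41.28.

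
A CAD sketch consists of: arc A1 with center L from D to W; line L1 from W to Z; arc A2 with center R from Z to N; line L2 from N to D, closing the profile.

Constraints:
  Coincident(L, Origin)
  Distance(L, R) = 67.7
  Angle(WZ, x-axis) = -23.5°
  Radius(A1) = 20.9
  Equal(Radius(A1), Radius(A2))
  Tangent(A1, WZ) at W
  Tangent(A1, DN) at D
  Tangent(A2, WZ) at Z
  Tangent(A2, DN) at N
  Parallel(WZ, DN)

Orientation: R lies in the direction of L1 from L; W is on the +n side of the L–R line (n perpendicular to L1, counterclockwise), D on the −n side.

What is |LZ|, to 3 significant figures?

70.9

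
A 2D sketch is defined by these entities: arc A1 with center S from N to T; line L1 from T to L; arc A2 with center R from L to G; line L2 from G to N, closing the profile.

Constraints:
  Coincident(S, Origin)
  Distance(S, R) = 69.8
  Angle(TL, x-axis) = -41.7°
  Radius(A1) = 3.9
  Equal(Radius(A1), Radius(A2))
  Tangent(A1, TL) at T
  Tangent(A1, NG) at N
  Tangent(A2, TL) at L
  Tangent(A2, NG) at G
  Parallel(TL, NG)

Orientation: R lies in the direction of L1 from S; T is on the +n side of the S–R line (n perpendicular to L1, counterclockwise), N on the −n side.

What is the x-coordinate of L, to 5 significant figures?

54.710

Tangency of A1 to both parallel lines with radius 3.9 puts T and N at S ± 3.9·n: T = (2.5944, 2.9119), N = (-2.5944, -2.9119). Equal radii place L and G the same way about R: L = R + 3.9·n = (54.710, -43.521), G = R − 3.9·n = (49.521, -49.345). So L.x = 54.710.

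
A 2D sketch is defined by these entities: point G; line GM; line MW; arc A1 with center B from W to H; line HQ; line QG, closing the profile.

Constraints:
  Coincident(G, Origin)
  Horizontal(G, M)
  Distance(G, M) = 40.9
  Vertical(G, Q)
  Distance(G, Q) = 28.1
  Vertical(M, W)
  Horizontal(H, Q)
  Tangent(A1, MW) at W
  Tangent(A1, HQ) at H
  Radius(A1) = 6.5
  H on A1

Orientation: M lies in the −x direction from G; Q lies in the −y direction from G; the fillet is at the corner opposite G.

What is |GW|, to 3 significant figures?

46.3

G is at the origin; G and M share the same y with |GM| = 40.9 and M on the −x side, so M = (-40.9, 0.00). GQ is vertical with |GQ| = 28.1 and Q on the −y side, so Q = (0.00, -28.1). The virtual corner opposite G is at (-40.9, -28.1). Since A1 is tangent to MW there, BW ⟂ MW and since A1 is tangent to HQ there, BH ⟂ HQ, with radius 6.5, so the center B sits 6.5 in from both sides at B = (-34.4, -21.6). That places the tangent points at W = (-40.9, -21.6) on MW and H = (-34.4, -28.1) on HQ. Then |GW| = |W − G| = 46.3.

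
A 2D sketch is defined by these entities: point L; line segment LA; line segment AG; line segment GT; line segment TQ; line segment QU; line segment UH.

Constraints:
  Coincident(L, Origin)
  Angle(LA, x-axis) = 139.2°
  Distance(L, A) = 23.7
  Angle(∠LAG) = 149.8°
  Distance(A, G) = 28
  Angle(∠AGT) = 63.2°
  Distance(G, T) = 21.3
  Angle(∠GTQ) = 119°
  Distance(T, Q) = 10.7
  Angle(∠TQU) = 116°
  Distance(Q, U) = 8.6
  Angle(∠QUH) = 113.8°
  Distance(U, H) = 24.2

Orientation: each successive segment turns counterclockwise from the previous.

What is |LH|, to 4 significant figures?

43.47

L is at the origin; LA runs at 139.2° with length 23.7, so A = (-17.94, 15.49). ∠LAG = 149.8° gives AG at 169.4° from the x-axis; with |AG| = 28.0, G = (-45.46, 20.64). ∠AGT = 63.2° gives GT at -73.80° from the x-axis; with |GT| = 21.3, T = (-39.52, 0.1825). ∠GTQ = 119.0° gives TQ at -12.80° from the x-axis; with |TQ| = 10.7, Q = (-29.09, -2.188). ∠TQU = 116.0° gives QU at 51.20° from the x-axis; with |QU| = 8.6, U = (-23.70, 4.514). ∠QUH = 113.8° gives UH at 117.4° from the x-axis; with |UH| = 24.2, H = (-34.83, 26.00). Then |LH| = |H − L| = 43.47.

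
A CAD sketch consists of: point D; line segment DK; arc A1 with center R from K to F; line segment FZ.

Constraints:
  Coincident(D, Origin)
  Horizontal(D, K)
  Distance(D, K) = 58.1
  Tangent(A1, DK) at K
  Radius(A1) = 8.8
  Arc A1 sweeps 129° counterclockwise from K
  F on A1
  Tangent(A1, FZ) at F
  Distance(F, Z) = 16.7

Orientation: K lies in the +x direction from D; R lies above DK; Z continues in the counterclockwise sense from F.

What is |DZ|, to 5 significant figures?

60.899

On A1, K sits at bearing -90° from R; a 129° counterclockwise sweep puts F at bearing 39°, so F = R + 8.8·(cos 39°, sin 39°) = (64.939, 14.338). Tangency of A1 to FZ means the radius RF is perpendicular to FZ, so FZ runs along (−sin 39°, cos 39°); with |FZ| = 16.7, Z = (54.429, 27.316). Then |DZ| = |Z − D| = 60.899.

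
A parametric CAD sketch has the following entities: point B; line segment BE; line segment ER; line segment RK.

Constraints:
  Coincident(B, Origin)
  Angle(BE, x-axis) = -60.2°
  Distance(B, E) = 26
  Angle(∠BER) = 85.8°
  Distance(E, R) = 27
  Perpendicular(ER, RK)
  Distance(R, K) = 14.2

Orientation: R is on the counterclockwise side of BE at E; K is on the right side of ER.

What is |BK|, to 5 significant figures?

47.331

∠BER = 85.8°, so ER runs at -60.2° + (180° − 85.8°) = 34.000° from the x-axis; with |ER| = 27.0, R = E + 27.0·(cos 34.000°, sin 34.000°) = (35.305, -7.4637). The perpendicularity gives RK at right angles to ER; with |RK| = 14.2 on the right of ER, K = R + 14.2·(0.55919, -0.82904) = (43.246, -19.236). Then |BK| = |K − B| = 47.331.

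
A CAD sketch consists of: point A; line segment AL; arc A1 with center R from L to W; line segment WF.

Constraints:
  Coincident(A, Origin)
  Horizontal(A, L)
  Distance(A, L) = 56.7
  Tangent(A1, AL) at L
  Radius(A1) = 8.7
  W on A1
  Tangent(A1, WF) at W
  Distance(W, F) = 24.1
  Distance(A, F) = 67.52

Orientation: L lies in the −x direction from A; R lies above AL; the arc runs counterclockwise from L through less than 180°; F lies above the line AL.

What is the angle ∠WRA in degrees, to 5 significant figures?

31.863°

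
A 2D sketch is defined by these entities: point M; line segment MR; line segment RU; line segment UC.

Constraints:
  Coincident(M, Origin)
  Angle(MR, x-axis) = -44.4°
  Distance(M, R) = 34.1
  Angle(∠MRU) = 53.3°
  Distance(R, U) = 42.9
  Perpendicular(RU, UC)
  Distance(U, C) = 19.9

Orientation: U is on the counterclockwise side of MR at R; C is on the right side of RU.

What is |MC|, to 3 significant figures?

52.3

M is at the origin; MR runs at -44.4° with length 34.1, so R = 34.1·(cos -44.4°, sin -44.4°) = (24.4, -23.9). ∠MRU = 53.3°, so RU runs at -44.4° + (180° − 53.3°) = 82.3° from the x-axis; with |RU| = 42.9, U = R + 42.9·(cos 82.3°, sin 82.3°) = (30.1, 18.7). RU is perpendicular to UC; with |UC| = 19.9 on the right of RU, C = U + 19.9·(0.991, -0.134) = (49.8, 16.0). Then |MC| = |C − M| = 52.3.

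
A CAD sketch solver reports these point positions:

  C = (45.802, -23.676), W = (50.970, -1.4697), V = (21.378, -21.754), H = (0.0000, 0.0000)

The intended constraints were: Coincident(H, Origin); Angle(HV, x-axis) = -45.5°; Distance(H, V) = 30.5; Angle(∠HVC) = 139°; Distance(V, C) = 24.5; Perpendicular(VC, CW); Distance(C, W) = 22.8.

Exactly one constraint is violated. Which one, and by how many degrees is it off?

Perpendicular(VC, CW) — off by 8.60°.

H = (0.00, 0.00) ✓; HV at -45.50° ✓; |HV| = 30.50 ✓; ∠HVC = 139.0° ✓; |VC| = 24.50 ✓; ∠(VC, CW) = 81.40° ✗; |CW| = 22.80 ✓.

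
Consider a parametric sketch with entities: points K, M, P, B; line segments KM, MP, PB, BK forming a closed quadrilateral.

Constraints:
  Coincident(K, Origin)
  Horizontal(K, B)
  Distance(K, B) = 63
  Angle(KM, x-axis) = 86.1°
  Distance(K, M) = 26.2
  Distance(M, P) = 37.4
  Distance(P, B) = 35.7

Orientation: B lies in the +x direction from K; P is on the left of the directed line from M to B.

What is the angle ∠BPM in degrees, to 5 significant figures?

131.16°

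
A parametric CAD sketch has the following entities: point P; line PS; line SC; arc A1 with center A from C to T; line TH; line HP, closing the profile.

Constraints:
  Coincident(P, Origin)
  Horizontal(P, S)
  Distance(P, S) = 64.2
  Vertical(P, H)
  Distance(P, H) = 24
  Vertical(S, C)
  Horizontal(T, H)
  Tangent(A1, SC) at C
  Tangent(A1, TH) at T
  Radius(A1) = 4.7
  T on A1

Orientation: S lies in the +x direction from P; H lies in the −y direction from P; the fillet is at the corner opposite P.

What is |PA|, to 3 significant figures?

62.6

P is at the origin; PS is horizontal with |PS| = 64.2 and S on the +x side, so S = (64.2, 0.00). P and H share the same x with |PH| = 24.0 and H on the −y side, so H = (0.00, -24.0). The virtual corner opposite P is at (64.2, -24.0). Since A1 is tangent to SC there, AC ⟂ SC and the tangent condition forces AT to be normal to TH, with radius 4.7, so the center A sits 4.7 in from both sides at A = (59.5, -19.3). Then |PA| = |A − P| = 62.6.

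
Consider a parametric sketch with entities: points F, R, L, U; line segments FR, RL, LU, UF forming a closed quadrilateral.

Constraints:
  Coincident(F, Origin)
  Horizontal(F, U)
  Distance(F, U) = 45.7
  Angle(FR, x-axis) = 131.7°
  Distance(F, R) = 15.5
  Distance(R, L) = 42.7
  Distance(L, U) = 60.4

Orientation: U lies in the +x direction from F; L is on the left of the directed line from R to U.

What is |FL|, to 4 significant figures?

50.03

F is at the origin; FU is horizontal with |FU| = 45.7 and U in +x, so U = (45.7, 0). FR runs at 131.7° with |FR| = 15.5, so R = (-10.31, 11.57). L is determined by |RL| = 42.7 and |LU| = 60.4 together: it lies at the intersection of circle(R, 42.7) and circle(U, 60.4). With |RU| = 57.19, the foot of the radical line on RU is 12.64 from R and the perpendicular offset is √(42.7² − 12.64²) = 40.79. Taking the left-of-RU solution: L = (10.32, 48.96).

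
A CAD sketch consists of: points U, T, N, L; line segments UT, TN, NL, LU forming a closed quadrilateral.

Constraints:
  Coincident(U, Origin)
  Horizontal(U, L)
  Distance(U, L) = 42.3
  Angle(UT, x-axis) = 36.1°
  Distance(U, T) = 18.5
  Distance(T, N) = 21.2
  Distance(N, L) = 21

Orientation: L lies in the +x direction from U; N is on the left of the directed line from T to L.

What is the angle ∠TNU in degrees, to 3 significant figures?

5.75°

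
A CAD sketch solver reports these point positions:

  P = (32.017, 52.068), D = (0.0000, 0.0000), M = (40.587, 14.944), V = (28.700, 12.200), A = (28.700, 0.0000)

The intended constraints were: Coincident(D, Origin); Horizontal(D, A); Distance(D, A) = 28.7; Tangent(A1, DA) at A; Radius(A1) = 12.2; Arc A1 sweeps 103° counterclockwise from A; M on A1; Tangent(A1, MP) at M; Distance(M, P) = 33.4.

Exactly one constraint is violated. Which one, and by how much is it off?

Distance(M, P) = 33.4 — off by 4.70.

D = (0.00, 0.00) ✓; D.y = 0.00, A.y = 0.00 ✓; |DA| = 28.70 ✓; ∠(VA, AD) = 90.00° ✓; |VA| = 12.20 ✓; bearing(V→M) − bearing(V→A) = 103.0° ✓; |VM| = 12.20 ✓; ∠(VM, MP) = 90.00° ✓; |MP| = 38.10 ✗.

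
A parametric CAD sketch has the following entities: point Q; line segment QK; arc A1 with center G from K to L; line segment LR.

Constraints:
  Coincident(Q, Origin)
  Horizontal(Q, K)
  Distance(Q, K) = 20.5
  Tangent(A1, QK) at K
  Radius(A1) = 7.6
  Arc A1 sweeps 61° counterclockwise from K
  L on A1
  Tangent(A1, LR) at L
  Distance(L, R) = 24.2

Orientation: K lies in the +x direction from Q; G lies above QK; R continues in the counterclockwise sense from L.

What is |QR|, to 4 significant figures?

46.27

Q is at the origin; QK is horizontal with |QK| = 20.5 and K on the +x side, so K = (20.50, 0.000). The tangent condition forces GK to be normal to QK, so G = K + (0, 7.6) = (20.50, 7.600). On A1, K sits at bearing -90° from G; a 61° counterclockwise sweep puts L at bearing -29°, so L = G + 7.6·(cos -29°, sin -29°) = (27.15, 3.915). The tangent condition forces GL to be normal to LR, so LR runs along (−sin -29°, cos -29°); with |LR| = 24.2, R = (38.88, 25.08). Then |QR| = |R − Q| = 46.27.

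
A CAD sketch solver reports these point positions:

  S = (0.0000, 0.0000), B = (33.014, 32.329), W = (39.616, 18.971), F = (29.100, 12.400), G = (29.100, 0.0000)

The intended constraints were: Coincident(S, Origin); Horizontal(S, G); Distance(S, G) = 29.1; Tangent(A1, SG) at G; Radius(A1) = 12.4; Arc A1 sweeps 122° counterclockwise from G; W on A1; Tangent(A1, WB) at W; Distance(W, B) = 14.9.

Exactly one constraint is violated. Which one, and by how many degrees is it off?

Tangent(A1, WB) at W — off by 5.70°.

S = (0.00, 0.00) ✓; S.y = 0.00, G.y = 0.00 ✓; |SG| = 29.10 ✓; ∠(FG, GS) = 90.00° ✓; |FG| = 12.40 ✓; bearing(F→W) − bearing(F→G) = 122.0° ✓; |FW| = 12.40 ✓; ∠(FW, WB) = 95.70° ✗; |WB| = 14.90 ✓.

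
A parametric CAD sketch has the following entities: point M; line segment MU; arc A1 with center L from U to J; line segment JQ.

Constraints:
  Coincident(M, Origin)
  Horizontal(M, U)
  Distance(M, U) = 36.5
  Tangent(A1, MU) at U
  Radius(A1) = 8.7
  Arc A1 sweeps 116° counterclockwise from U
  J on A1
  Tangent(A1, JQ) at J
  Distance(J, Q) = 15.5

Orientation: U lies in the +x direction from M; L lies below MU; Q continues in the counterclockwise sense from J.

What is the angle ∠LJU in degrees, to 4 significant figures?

32.00°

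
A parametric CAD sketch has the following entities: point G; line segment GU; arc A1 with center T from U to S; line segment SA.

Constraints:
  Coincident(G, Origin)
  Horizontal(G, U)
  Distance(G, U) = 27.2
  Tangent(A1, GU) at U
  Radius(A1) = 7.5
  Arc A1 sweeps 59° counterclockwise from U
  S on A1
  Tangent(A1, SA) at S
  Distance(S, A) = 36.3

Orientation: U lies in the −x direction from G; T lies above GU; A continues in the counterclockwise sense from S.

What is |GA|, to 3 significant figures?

34.8

G is at the origin; GU is horizontal with |GU| = 27.2 and U on the −x side, so U = (-27.2, 0.00). Tangency of A1 to GU means the radius TU is perpendicular to GU, so T = U + (0, 7.5) = (-27.2, 7.50). On A1, U sits at bearing -90° from T; a 59° counterclockwise sweep puts S at bearing -31°, so S = T + 7.5·(cos -31°, sin -31°) = (-20.8, 3.64). Tangency of A1 to SA means the radius TS is perpendicular to SA, so SA runs along (−sin -31°, cos -31°); with |SA| = 36.3, A = (-2.08, 34.8). Then |GA| = |A − G| = 34.8.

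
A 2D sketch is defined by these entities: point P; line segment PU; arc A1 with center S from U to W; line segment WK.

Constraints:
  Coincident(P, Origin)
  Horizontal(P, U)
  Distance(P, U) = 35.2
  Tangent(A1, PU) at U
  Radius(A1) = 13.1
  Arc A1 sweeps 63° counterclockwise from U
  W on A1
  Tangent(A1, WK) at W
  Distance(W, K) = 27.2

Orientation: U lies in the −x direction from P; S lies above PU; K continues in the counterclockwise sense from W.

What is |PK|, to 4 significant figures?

33.32

P is at the origin; P and U share the same y with |PU| = 35.2 and U on the −x side, so U = (-35.20, 0.000). The tangent condition forces SU to be normal to PU, so S = U + (0, 13.1) = (-35.20, 13.10). On A1, U sits at bearing -90° from S; a 63° counterclockwise sweep puts W at bearing -27°, so W = S + 13.1·(cos -27°, sin -27°) = (-23.53, 7.153). The tangent condition forces SW to be normal to WK, so WK runs along (−sin -27°, cos -27°); with |WK| = 27.2, K = (-11.18, 31.39). Then |PK| = |K − P| = 33.32.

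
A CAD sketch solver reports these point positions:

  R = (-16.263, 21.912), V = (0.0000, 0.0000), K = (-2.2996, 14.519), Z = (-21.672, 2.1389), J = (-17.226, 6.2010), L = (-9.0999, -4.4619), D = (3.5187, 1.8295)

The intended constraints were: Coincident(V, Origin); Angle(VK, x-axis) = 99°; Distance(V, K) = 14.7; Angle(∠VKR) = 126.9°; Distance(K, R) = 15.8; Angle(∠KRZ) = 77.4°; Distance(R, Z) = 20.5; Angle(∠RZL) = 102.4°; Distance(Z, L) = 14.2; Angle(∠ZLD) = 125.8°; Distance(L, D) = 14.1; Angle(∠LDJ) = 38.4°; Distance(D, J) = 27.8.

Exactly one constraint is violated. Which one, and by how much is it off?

Distance(D, J) = 27.8 — off by 6.60.

V = (0.00, 0.00) ✓; VK at 99.00° ✓; |VK| = 14.70 ✓; ∠VKR = 126.9° ✓; |KR| = 15.80 ✓; ∠KRZ = 77.40° ✓; |RZ| = 20.50 ✓; ∠RZL = 102.4° ✓; |ZL| = 14.20 ✓; ∠ZLD = 125.8° ✓; |LD| = 14.10 ✓; ∠LDJ = 38.40° ✓; |DJ| = 21.20 ✗.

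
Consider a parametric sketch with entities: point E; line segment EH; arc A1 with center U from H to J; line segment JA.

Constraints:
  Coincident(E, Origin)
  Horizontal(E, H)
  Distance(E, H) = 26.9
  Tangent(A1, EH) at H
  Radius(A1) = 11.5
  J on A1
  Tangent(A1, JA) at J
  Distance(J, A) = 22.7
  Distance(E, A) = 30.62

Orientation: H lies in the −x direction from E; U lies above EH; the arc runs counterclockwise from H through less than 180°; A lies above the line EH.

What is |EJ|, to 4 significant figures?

17.81

E is at the origin; E and H share the same y with |EH| = 26.9 and H on the −x side, so H = (-26.90, 0.000). Tangency of A1 to EH means the radius UH is perpendicular to EH, so U = H + (0, 11.5) = (-26.90, 11.50). Since UJ ⟂ JA (tangency), |UA| = √(11.5² + 22.7²) = 25.45 regardless of where J sits on A1. So A lies on both circle(E, 30.62) and circle(U, 25.45); the above-EH intersection is A = (-8.756, 29.34). J is the foot of the tangent from A: J = (-16.00, 7.829).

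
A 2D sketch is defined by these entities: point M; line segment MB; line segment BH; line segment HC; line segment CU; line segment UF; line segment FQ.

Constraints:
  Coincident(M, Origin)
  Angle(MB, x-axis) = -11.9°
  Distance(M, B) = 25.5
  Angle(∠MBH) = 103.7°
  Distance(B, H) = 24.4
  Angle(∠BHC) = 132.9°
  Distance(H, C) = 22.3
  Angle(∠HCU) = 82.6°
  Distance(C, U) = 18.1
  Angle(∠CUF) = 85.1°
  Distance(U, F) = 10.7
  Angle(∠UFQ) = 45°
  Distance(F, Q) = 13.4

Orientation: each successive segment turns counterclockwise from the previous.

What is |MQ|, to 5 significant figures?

38.604

M is at the origin; MB runs at -11.9° with length 25.5, so B = (24.952, -5.2582). ∠MBH = 103.7° gives BH at 64.400° from the x-axis; with |BH| = 24.4, H = (35.495, 16.747). ∠BHC = 132.9° gives HC at 111.50° from the x-axis; with |HC| = 22.3, C = (27.322, 37.495). ∠HCU = 82.6° gives CU at -151.10° from the x-axis; with |CU| = 18.1, U = (11.476, 28.747). ∠CUF = 85.1° gives UF at -56.200° from the x-axis; with |UF| = 10.7, F = (17.428, 19.856). ∠UFQ = 45.0° gives FQ at 78.800° from the x-axis; with |FQ| = 13.4, Q = (20.031, 33.001). Then |MQ| = |Q − M| = 38.604.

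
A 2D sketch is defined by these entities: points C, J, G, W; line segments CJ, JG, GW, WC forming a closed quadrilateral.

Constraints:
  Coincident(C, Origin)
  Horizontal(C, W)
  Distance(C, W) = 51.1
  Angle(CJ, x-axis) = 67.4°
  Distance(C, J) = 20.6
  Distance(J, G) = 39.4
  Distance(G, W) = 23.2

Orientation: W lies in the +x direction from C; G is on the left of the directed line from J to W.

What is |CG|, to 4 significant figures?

52.38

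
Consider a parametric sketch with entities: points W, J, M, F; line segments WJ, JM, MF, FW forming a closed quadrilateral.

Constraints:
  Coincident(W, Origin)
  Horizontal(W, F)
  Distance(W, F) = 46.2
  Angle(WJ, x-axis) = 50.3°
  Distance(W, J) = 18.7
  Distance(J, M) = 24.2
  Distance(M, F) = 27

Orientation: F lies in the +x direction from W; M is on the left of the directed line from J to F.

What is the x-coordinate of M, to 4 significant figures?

34.10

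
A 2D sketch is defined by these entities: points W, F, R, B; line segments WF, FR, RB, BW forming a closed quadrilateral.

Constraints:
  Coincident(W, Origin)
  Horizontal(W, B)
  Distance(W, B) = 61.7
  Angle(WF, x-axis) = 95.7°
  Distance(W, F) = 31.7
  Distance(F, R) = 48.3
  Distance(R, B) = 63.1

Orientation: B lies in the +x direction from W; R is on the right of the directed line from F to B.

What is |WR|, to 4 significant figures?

16.61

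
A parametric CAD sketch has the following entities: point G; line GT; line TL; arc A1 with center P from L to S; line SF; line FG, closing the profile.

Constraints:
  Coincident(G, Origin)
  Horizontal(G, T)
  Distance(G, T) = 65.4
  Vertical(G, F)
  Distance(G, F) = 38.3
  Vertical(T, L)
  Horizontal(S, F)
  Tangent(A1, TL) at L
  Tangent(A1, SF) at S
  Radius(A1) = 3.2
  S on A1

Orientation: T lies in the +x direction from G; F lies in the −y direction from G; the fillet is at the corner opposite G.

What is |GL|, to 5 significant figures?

74.224

The virtual corner opposite G is at (65.400, -38.300). The tangent condition forces PL to be normal to TL and since A1 is tangent to SF there, PS ⟂ SF, with radius 3.2, so the center P sits 3.2 in from both sides at P = (62.200, -35.100). That places the tangent points at L = (65.400, -35.100) on TL and S = (62.200, -38.300) on SF. Then |GL| = |L − G| = 74.224.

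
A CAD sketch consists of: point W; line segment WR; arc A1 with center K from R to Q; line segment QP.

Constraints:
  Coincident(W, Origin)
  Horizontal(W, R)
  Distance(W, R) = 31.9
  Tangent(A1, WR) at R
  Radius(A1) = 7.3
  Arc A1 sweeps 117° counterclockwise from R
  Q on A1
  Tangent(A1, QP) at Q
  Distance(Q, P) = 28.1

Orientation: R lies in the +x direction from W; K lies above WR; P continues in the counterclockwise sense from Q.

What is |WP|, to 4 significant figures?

43.92

W is at the origin; W and R share the same y with |WR| = 31.9 and R on the +x side, so R = (31.90, 0.000). A1 meets WR tangentially, so KR is at right angles to WR, so K = R + (0, 7.3) = (31.90, 7.300). On A1, R sits at bearing -90° from K; a 117° counterclockwise sweep puts Q at bearing 27°, so Q = K + 7.3·(cos 27°, sin 27°) = (38.40, 10.61). Tangency of A1 to QP means the radius KQ is perpendicular to QP, so QP runs along (−sin 27°, cos 27°); with |QP| = 28.1, P = (25.65, 35.65). Then |WP| = |P − W| = 43.92.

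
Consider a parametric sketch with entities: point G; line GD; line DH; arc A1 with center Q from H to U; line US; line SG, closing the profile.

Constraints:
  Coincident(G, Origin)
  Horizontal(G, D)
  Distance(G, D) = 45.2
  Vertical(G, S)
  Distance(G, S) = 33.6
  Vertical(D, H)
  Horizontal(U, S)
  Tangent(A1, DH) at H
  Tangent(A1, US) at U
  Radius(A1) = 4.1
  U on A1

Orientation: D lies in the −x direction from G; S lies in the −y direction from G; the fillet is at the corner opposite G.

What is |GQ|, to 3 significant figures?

50.6

G is at the origin; G and D share the same y with |GD| = 45.2 and D on the −x side, so D = (-45.2, 0.00). G and S share the same x with |GS| = 33.6 and S on the −y side, so S = (0.00, -33.6). The virtual corner opposite G is at (-45.2, -33.6). A1 meets DH tangentially, so QH is at right angles to DH and A1 meets US tangentially, so QU is at right angles to US, with radius 4.1, so the center Q sits 4.1 in from both sides at Q = (-41.1, -29.5). Then |GQ| = |Q − G| = 50.6.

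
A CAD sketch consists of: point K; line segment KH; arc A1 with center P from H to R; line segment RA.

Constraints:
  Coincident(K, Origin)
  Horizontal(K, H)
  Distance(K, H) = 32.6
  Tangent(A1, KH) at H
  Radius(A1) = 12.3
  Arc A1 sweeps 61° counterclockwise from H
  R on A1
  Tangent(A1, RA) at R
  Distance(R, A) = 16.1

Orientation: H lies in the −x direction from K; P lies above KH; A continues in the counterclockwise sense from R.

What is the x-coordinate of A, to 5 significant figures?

-14.037

On A1, H sits at bearing -90° from P; a 61° counterclockwise sweep puts R at bearing -29°, so R = P + 12.3·(cos -29°, sin -29°) = (-21.842, 6.3368). Since A1 is tangent to RA there, PR ⟂ RA, so RA runs along (−sin -29°, cos -29°); with |RA| = 16.1, A = (-14.037, 20.418). So A.x = -14.037.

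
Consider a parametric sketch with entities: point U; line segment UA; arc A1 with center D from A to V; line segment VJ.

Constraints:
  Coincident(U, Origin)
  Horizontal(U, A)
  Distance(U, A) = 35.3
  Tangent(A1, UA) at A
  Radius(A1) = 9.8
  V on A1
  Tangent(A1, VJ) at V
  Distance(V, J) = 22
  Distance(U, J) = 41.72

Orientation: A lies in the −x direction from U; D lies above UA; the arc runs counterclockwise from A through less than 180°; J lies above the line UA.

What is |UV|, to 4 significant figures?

27.49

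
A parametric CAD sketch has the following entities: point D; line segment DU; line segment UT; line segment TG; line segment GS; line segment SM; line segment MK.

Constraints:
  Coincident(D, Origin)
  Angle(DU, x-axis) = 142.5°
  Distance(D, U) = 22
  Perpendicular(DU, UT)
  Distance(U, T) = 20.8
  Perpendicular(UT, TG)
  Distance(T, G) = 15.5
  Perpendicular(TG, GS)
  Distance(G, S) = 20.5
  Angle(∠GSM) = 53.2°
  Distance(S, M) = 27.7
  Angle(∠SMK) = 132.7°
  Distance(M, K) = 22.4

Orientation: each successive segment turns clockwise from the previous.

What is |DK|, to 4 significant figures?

49.95

D is at the origin; DU runs at 142.5° with length 22.0, so U = (-17.45, 13.39). The perpendicularity gives UT at right angles to DU, so UT runs at 52.50°; with |UT| = 20.8, T = (-4.792, 29.89). The perpendicularity gives TG at right angles to UT, so TG runs at -37.50°; with |TG| = 15.5, G = (7.505, 20.46). TG ⟂ GS, so GS runs at -127.5°; with |GS| = 20.5, S = (-4.974, 4.195). ∠GSM = 53.2° gives SM at 105.7° from the x-axis; with |SM| = 27.7, M = (-12.47, 30.86). ∠SMK = 132.7° gives MK at 58.40° from the x-axis; with |MK| = 22.4, K = (-0.7325, 49.94). Then |DK| = |K − D| = 49.95.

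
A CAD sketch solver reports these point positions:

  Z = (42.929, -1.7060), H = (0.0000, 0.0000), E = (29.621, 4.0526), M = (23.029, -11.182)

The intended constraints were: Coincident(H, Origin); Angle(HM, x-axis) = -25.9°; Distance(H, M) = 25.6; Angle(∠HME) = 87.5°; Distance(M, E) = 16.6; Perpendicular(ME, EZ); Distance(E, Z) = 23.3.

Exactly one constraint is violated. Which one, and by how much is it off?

Distance(E, Z) = 23.3 — off by 8.80.

H = (0.00, 0.00) ✓; HM at -25.90° ✓; |HM| = 25.60 ✓; ∠HME = 87.50° ✓; |ME| = 16.60 ✓; ∠(ME, EZ) = 90.00° ✓; |EZ| = 14.50 ✗.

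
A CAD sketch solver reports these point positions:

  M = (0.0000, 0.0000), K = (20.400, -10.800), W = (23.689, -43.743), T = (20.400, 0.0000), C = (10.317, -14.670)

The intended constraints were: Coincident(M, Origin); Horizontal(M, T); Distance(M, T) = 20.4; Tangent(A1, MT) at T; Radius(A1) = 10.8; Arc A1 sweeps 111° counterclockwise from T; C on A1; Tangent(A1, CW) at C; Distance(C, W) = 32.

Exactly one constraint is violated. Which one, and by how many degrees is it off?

Tangent(A1, CW) at C — off by 3.70°.

M = (0.00, 0.00) ✓; M.y = 0.00, T.y = 0.00 ✓; |MT| = 20.40 ✓; ∠(KT, TM) = 90.00° ✓; |KT| = 10.80 ✓; bearing(K→C) − bearing(K→T) = 111.0° ✓; |KC| = 10.80 ✓; ∠(KC, CW) = 86.30° ✗; |CW| = 32.00 ✓.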